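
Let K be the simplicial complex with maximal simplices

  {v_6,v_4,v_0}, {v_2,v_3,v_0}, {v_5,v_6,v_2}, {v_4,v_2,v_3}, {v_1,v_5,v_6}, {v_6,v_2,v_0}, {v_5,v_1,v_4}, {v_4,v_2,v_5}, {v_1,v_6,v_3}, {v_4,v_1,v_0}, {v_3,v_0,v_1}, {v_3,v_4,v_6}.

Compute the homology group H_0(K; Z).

H_0 ≅ Z.

K has 7 vertices, 18 edges, 12 triangles.
rank ∂_0 = 0, rank ∂_1 = 6 ⇒ b_0 = 7 − 0 − 6 = 1; all invariant factors of ∂_1 are 1 so no torsion. So H_0 = Z.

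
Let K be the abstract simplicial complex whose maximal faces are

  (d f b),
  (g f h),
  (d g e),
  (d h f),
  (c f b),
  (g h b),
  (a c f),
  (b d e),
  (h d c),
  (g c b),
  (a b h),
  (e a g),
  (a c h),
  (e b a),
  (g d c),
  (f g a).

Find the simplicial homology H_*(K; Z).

Take the total order a < b < c < d < e < f < g < h on the vertex set. Then K (dimension 2) consists of the simplices:

  0-simplices (8): a, b, c, d, e, f, g, h
  1-simplices (24): ab, ac, ae, af, ag, ah, bc, bd, be, bf, bg, bh, cd, cf, cg, ch, de, df, dg, dh, eg, fg, fh, gh
  2-simplices (16): abe, abh, acf, ach, aeg, afg, bcf, bcg, bde, bdf, bgh, cdg, cdh, deg, dfh, fgh

so the chain groups are C_0 ≅ Z^8, C_1 ≅ Z^24, C_2 ≅ Z^16.

The boundary map ∂_1: C_1 → C_0 is given by ∂[p,q] = [q] − [p].
The 8×24 boundary matrix has rank 7 and Smith normal form diag(1,1,1,1,1,1,1).

The boundary map ∂_2: C_2 → C_1 acts by ∂[p,q,r] = [q,r] − [p,r] + [p,q]. For instance
  ∂bgh = gh − bh + bg,
  ∂fgh = gh − fh + fg.
As a 24×16 matrix over Z this has rank 15, with invariant factors (1,1,1,1,1,1,1,1,1,1,1,1,1,1,1).

Now H_k = ker ∂_k / im ∂_{k+1}, so:

  H_0: rank C_0 − rank ∂_1 = 8 − 7 = 1, and the invariant factors of ∂_1 are all 1, so H_0 = Z.
  H_1: rank ker ∂_1 − rank ∂_2 = (24 − 7) − 15 = 2, and the invariant factors of ∂_2 are all 1, so H_1 = Z^2.
  H_2: rank ker ∂_2 − rank ∂_3 = (16 − 15) − 0 = 1, and there is no ∂_3, so H_2 = Z.

H_0 = Z,  H_1 = Z^2,  H_2 = Z.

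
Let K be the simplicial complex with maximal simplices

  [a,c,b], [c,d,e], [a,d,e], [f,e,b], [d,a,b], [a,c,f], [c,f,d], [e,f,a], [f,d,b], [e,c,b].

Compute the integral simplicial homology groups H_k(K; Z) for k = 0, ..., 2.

H_0 = Z,  H_1 = Z_2,  H_2 = 0.

K has 6 vertices, 15 edges, 10 triangles.
rank ∂_0 = 0, rank ∂_1 = 5 ⇒ b_0 = 6 − 0 − 5 = 1; all invariant factors of ∂_1 are 1 so no torsion. So H_0 = Z.
rank ∂_1 = 5, rank ∂_2 = 10 ⇒ b_1 = 15 − 5 − 10 = 0; ∂_2 has invariant factor(s) [2] giving torsion. So H_1 = Z_2.
rank ∂_2 = 10, rank ∂_3 = 0 ⇒ b_2 = 10 − 10 − 0 = 0. So H_2 = 0.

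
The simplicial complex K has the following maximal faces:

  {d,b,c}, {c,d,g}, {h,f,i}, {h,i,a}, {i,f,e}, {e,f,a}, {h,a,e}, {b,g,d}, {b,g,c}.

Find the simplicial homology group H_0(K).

H_0 ≅ Z^2.

Fix the vertex order a < b < c < d < e < f < g < h < i and write every simplex with vertices in increasing order. Then dim K = 2 and the simplices of K are:

  0-simplices (9): a, b, c, d, e, f, g, h, i
  1-simplices (16): ae, af, ah, ai, bc, bd, bg, cd, cg, dg, ef, eh, ei, fh, fi, hi
  2-simplices (9): aef, aeh, ahi, bcd, bcg, bdg, cdg, efi, fhi

so the chain groups are C_0 ≅ Z^9, C_1 ≅ Z^16, C_2 ≅ Z^9.

Boundary ∂_1: C_1 → C_0 sends each edge [p,q] (with p < q) to q − p. For instance
  ∂cg = g − c.
This gives a 9×16 integer matrix of rank 7; reducing to Smith normal form yields diagonal entries (1,1,1,1,1,1,1).

∂_2: C_2 → C_1 acts by ∂[p,q,r] = [q,r] − [p,r] + [p,q]. For instance
  ∂bdg = dg − bg + bd,
  ∂ahi = hi − ai + ah.
This gives a 16×9 integer matrix of rank 8; reducing to Smith normal form yields diagonal entries (1,1,1,1,1,1,1,1).

Computing H_k = (kernel of ∂_k) / (image of ∂_{k+1}):

  H_0: rank C_0 − rank ∂_1 = 9 − 7 = 2, and the invariant factors of ∂_1 are all 1, so H_0 = Z^2.

(K is a triangulation of the disjoint union of the Möbius band and the 2-sphere S^2.)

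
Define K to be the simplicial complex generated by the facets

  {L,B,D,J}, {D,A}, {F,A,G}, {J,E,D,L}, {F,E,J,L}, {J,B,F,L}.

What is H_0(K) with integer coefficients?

We work with the vertex ordering A < B < D < E < F < G < J < L. The simplices of K, each written with vertices in increasing order, are:

  0-simplices (8): A, B, D, E, F, G, J, L
  1-simplices (17): AD, AF, AG, BD, BF, BJ, BL, DE, DJ, DL, EF, EJ, EL, FG, FJ, FL, JL
  2-simplices (13): AFG, BDJ, BDL, BFJ, BFL, BJL, DEJ, DEL, DJL, EFJ, EFL, EJL, FJL
  3-simplices (4): BDJL, BFJL, DEJL, EFJL

so the chain groups are C_0 ≅ Z^8, C_1 ≅ Z^17, C_2 ≅ Z^13, C_3 ≅ Z^4.

∂_1: C_1 → C_0 is given by ∂[p,q] = [q] − [p]. For instance
  ∂AF = F − A.
As a 8×17 matrix over Z this has rank 7, with invariant factors (1,1,1,1,1,1,1).

∂_2: C_2 → C_1 acts by ∂[p,q,r] = [q,r] − [p,r] + [p,q]. For instance
  ∂BDL = DL − BL + BD,
  ∂BJL = JL − BL + BJ.
The 17×13 boundary matrix has rank 9 and Smith normal form diag(1,1,1,1,1,1,1,1,1).

Boundary ∂_3: C_3 → C_2 sends each 3-simplex σ to the alternating sum Σ_i (−1)^i (σ with its i-th vertex removed). For instance
  ∂EFJL = FJL − EJL + EFL − EFJ,
  ∂BFJL = FJL − BJL + BFL − BFJ.
The 13×4 boundary matrix has rank 4 and Smith normal form diag(1,1,1,1).

From H_k ≅ ker(∂_k) / im(∂_{k+1}) we obtain:

  H_0: rank C_0 − rank ∂_1 = 8 − 7 = 1, and the invariant factors of ∂_1 are all 1, so H_0 ≅ Z.

H_0 ≅ Z.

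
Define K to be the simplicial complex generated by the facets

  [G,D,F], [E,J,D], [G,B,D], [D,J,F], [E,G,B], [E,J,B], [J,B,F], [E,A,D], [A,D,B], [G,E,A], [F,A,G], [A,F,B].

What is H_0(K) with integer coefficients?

H_0 = Z.

We work with the vertex ordering A < B < D < E < F < G < J. The simplices of K, each written with vertices in increasing order, are:

  0-simplices (7): A, B, D, E, F, G, J
  1-simplices (18): AB, AD, AE, AF, AG, BD, BE, BF, BG, BJ, DE, DF, DG, DJ, EG, EJ, FG, FJ
  2-simplices (12): ABD, ABF, ADE, AEG, AFG, BDG, BEG, BEJ, BFJ, DEJ, DFG, DFJ

giving chain groups C_0 ≅ Z^7, C_1 ≅ Z^18, C_2 ≅ Z^12.

∂_1: C_1 → C_0 sends each edge [p,q] (with p < q) to q − p. For instance
  ∂DE = E − D.
As a 7×18 matrix over Z this has rank 6, with invariant factors (1,1,1,1,1,1).

Boundary ∂_2: C_2 → C_1 sends each 2-simplex [p,q,r] to [q,r] − [p,r] + [p,q]. For instance
  ∂BEJ = EJ − BJ + BE,
  ∂DEJ = EJ − DJ + DE.
The 18×12 boundary matrix has rank 12 and Smith normal form diag(1,1,1,1,1,1,1,1,1,1,1,2).

Computing H_k = (kernel of ∂_k) / (image of ∂_{k+1}):

  H_0: rank C_0 − rank ∂_1 = 7 − 6 = 1, and the invariant factors of ∂_1 are all 1, so H_0 = Z.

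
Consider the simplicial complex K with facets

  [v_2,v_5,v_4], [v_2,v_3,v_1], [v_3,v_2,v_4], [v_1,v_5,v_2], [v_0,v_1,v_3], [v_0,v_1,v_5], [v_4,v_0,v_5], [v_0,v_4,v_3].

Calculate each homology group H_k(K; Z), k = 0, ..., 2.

H_0 = Z,  H_1 = 0,  H_2 = Z.

Order the vertices as v_0 < v_1 < v_2 < v_3 < v_4 < v_5. Listing each simplex with vertices in this order, K has dimension 2 with simplices:

  0-simplices (6): [v_0], [v_1], [v_2], [v_3], [v_4], [v_5]
  1-simplices (12): [v_0,v_1], [v_0,v_3], [v_0,v_4], [v_0,v_5], [v_1,v_2], [v_1,v_3], [v_1,v_5], [v_2,v_3], [v_2,v_4], [v_2,v_5], [v_3,v_4], [v_4,v_5]
  2-simplices (8): [v_0,v_1,v_3], [v_0,v_1,v_5], [v_0,v_3,v_4], [v_0,v_4,v_5], [v_1,v_2,v_3], [v_1,v_2,v_5], [v_2,v_3,v_4], [v_2,v_4,v_5]

so the chain groups are C_0 ≅ Z^6, C_1 ≅ Z^12, C_2 ≅ Z^8.

The boundary map ∂_1: C_1 → C_0 is given by ∂[p,q] = [q] − [p]. For instance
  ∂[v_0,v_1] = [v_1] − [v_0].
As a 6×12 matrix over Z this has rank 5, with invariant factors (1,1,1,1,1).

The boundary map ∂_2: C_2 → C_1 maps a triangle to the signed sum of its edges. For instance
  ∂[v_0,v_4,v_5] = [v_4,v_5] − [v_0,v_5] + [v_0,v_4],
  ∂[v_1,v_2,v_3] = [v_2,v_3] − [v_1,v_3] + [v_1,v_2].
The resulting 12×8 matrix has rank 7, and its Smith normal form has invariant factors (1,1,1,1,1,1,1).

Now H_k = ker ∂_k / im ∂_{k+1}, so:

  H_0: rank C_0 − rank ∂_1 = 6 − 5 = 1, and the invariant factors of ∂_1 are all 1, so H_0 ≅ Z.
  H_1: rank ker ∂_1 − rank ∂_2 = (12 − 5) − 7 = 0, and the invariant factors of ∂_2 are all 1, so H_1 ≅ 0.
  H_2: rank ker ∂_2 − rank ∂_3 = (8 − 7) − 0 = 1, and there is no ∂_3, so H_2 ≅ Z.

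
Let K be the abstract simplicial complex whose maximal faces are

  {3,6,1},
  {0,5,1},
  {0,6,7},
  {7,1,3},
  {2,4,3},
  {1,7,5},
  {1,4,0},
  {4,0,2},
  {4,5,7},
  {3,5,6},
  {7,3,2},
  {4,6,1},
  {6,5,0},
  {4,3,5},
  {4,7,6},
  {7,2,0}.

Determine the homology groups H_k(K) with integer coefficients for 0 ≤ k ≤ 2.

Take the total order 0 < 1 < 2 < 3 < 4 < 5 < 6 < 7 on the vertex set. Then K (dimension 2) consists of the simplices:

  0-simplices (8): [0], [1], [2], [3], [4], [5], [6], [7]
  1-simplices (24): (24 of them)
  2-simplices (16): [0,1,4], [0,1,5], [0,2,4], [0,2,7], [0,5,6], [0,6,7], [1,3,6], [1,3,7], [1,4,6], [1,5,7], [2,3,4], [2,3,7], [3,4,5], [3,5,6], [4,5,7], [4,6,7]

Hence C_0 ≅ Z^8, C_1 ≅ Z^24, C_2 ≅ Z^16.

Boundary ∂_1: C_1 → C_0 sends each edge [p,q] (with p < q) to q − p.
The 8×24 boundary matrix has rank 7 and Smith normal form diag(1,1,1,1,1,1,1).

The boundary map ∂_2: C_2 → C_1 maps a triangle to the signed sum of its edges. For instance
  ∂[2,3,4] = [3,4] − [2,4] + [2,3],
  ∂[1,4,6] = [4,6] − [1,6] + [1,4].
As a 24×16 matrix over Z this has rank 15, with invariant factors (1,1,1,1,1,1,1,1,1,1,1,1,1,1,1).

Computing H_k = (kernel of ∂_k) / (image of ∂_{k+1}):

  H_0: rank C_0 − rank ∂_1 = 8 − 7 = 1, and the invariant factors of ∂_1 are all 1, so H_0 ≅ Z.
  H_1: rank ker ∂_1 − rank ∂_2 = (24 − 7) − 15 = 2, and the invariant factors of ∂_2 are all 1, so H_1 ≅ Z^2.
  H_2: rank ker ∂_2 − rank ∂_3 = (16 − 15) − 0 = 1, and there is no ∂_3, so H_2 ≅ Z.

As a check, the Euler characteristic is 8 − 24 + 16 = 0, which agrees with 1 − 2 + 1 = 0.
(K is a triangulation of the torus T^2.)

H_0 = Z,  H_1 = Z^2,  H_2 = Z.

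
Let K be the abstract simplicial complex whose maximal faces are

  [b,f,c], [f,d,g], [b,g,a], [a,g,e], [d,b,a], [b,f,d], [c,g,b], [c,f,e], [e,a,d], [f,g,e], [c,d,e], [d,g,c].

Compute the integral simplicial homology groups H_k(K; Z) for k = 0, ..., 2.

Fix the vertex order a < b < c < d < e < f < g and write every simplex with vertices in increasing order. Then dim K = 2 and the simplices of K are:

  0-simplices (7): a, b, c, d, e, f, g
  1-simplices (18): ab, ad, ae, ag, bc, bd, bf, bg, cd, ce, cf, cg, de, df, dg, ef, eg, fg
  2-simplices (12): abd, abg, ade, aeg, bcf, bcg, bdf, cde, cdg, cef, dfg, efg

Hence C_0 ≅ Z^7, C_1 ≅ Z^18, C_2 ≅ Z^12.

The boundary map ∂_1: C_1 → C_0 maps an edge to its endpoints' difference, ∂[p,q] = q − p. For instance
  ∂cg = g − c.
The 7×18 boundary matrix has rank 6 and Smith normal form diag(1,1,1,1,1,1).

The boundary map ∂_2: C_2 → C_1 acts by ∂[p,q,r] = [q,r] − [p,r] + [p,q]. For instance
  ∂bcg = cg − bg + bc,
  ∂cef = ef − cf + ce.
The resulting 18×12 matrix has rank 12, and its Smith normal form has invariant factors (1,1,1,1,1,1,1,1,1,1,1,2).

Now H_k = ker ∂_k / im ∂_{k+1}, so:

  H_0: rank C_0 − rank ∂_1 = 7 − 6 = 1, and the invariant factors of ∂_1 are all 1, so H_0 ≅ Z.
  H_1: rank ker ∂_1 − rank ∂_2 = (18 − 6) − 12 = 0, and ∂_2 has invariant factor 2 > 1, so H_1 ≅ Z/2.
  H_2: rank ker ∂_2 − rank ∂_3 = (12 − 12) − 0 = 0, and there is no ∂_3, so H_2 ≅ 0.

H_0 ≅ Z,  H_1 ≅ Z/2,  H_2 = 0.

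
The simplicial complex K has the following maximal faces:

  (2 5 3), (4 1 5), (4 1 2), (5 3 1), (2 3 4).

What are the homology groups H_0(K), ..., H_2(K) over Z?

Fix the vertex order 1 < 2 < 3 < 4 < 5 and write every simplex with vertices in increasing order. Then dim K = 2 and the simplices of K are:

  0-simplices (5): [1], [2], [3], [4], [5]
  1-simplices (10): [1,2], [1,3], [1,4], [1,5], [2,3], [2,4], [2,5], [3,4], [3,5], [4,5]
  2-simplices (5): [1,2,4], [1,3,5], [1,4,5], [2,3,4], [2,3,5]

giving chain groups C_0 ≅ Z^5, C_1 ≅ Z^10, C_2 ≅ Z^5.

The boundary map ∂_1: C_1 → C_0 is given by ∂[p,q] = [q] − [p].
This gives a 5×10 integer matrix of rank 4; reducing to Smith normal form yields diagonal entries (1,1,1,1).

∂_2: C_2 → C_1 acts by ∂[p,q,r] = [q,r] − [p,r] + [p,q]. For instance
  ∂[1,2,4] = [2,4] − [1,4] + [1,2],
  ∂[1,4,5] = [4,5] − [1,5] + [1,4].
As a 10×5 matrix over Z this has rank 5, with invariant factors (1,1,1,1,1).

From H_k ≅ ker(∂_k) / im(∂_{k+1}) we obtain:

  H_0: rank C_0 − rank ∂_1 = 5 − 4 = 1, and the invariant factors of ∂_1 are all 1, so H_0 ≅ Z.
  H_1: rank ker ∂_1 − rank ∂_2 = (10 − 4) − 5 = 1, and the invariant factors of ∂_2 are all 1, so H_1 ≅ Z.
  H_2: rank ker ∂_2 − rank ∂_3 = (5 − 5) − 0 = 0, and there is no ∂_3, so H_2 ≅ 0.

As a check, the Euler characteristic is 5 − 10 + 5 = 0, which agrees with 1 − 1 + 0 = 0.

H_0 ≅ Z,  H_1 ≅ Z,  H_2 = 0.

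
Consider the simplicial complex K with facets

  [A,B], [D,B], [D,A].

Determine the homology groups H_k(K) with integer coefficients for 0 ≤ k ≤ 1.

H_0 = Z,  H_1 = Z.

We work with the vertex ordering A < B < D. The simplices of K, each written with vertices in increasing order, are:

  0-simplices (3): A, B, D
  1-simplices (3): AB, AD, BD

giving chain groups C_0 ≅ Z^3, C_1 ≅ Z^3.

∂_1: C_1 → C_0 sends each edge [p,q] (with p < q) to q − p.
As a 3×3 matrix over Z this has rank 2, with invariant factors (1,1).

Reading off H_k = ker ∂_k / im ∂_{k+1}:

  H_0: rank C_0 − rank ∂_1 = 3 − 2 = 1, and the invariant factors of ∂_1 are all 1, so H_0 ≅ Z.
  H_1: rank ker ∂_1 − rank ∂_2 = (3 − 2) − 0 = 1, and there is no ∂_2, so H_1 ≅ Z.

As a check, the Euler characteristic is 3 − 3 = 0, which agrees with 1 − 1 = 0.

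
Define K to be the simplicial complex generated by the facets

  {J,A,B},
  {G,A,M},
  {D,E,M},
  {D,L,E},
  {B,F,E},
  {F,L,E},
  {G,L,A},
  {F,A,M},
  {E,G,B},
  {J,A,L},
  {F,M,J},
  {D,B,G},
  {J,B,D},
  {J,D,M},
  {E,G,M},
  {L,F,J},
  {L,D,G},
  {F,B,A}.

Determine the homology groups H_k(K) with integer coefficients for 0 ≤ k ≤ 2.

H_0 = Z,  H_1 = Z ⊕ Z/2Z,  H_2 = 0.

Fix the vertex order A < B < D < E < F < G < J < L < M and write every simplex with vertices in increasing order. Then dim K = 2 and the simplices of K are:

  0-simplices (9): A, B, D, E, F, G, J, L, M
  1-simplices (27): AB, AF, AG, AJ, AL, AM, BD, BE, BF, BG, BJ, DE, DG, DJ, DL, DM, EF, EG, EL, EM, FJ, FL, FM, GL, GM, JL, JM
  2-simplices (18): ABF, ABJ, AFM, AGL, AGM, AJL, BDG, BDJ, BEF, BEG, DEL, DEM, DGL, DJM, EFL, EGM, FJL, FJM

Hence C_0 ≅ Z^9, C_1 ≅ Z^27, C_2 ≅ Z^18.

The boundary map ∂_1: C_1 → C_0 maps an edge to its endpoints' difference, ∂[p,q] = q − p.
The resulting 9×27 matrix has rank 8, and its Smith normal form has invariant factors (1,1,1,1,1,1,1,1).

∂_2: C_2 → C_1 maps a triangle to the signed sum of its edges. For instance
  ∂DGL = GL − DL + DG,
  ∂DEL = EL − DL + DE.
The resulting 27×18 matrix has rank 18, and its Smith normal form has invariant factors (1,1,1,1,1,1,1,1,1,1,1,1,1,1,1,1,1,2).

Now H_k = ker ∂_k / im ∂_{k+1}, so:

  H_0: rank C_0 − rank ∂_1 = 9 − 8 = 1, and the invariant factors of ∂_1 are all 1, so H_0 ≅ Z.
  H_1: rank ker ∂_1 − rank ∂_2 = (27 − 8) − 18 = 1, and ∂_2 has invariant factor 2 > 1, so H_1 ≅ Z ⊕ Z/2Z.
  H_2: rank ker ∂_2 − rank ∂_3 = (18 − 18) − 0 = 0, and there is no ∂_3, so H_2 ≅ 0.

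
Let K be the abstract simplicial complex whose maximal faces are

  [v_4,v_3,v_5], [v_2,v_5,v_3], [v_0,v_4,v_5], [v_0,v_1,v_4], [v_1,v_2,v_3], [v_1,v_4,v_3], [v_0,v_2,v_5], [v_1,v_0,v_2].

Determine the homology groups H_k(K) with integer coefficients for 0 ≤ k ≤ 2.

H_0 = Z,  H_1 = 0,  H_2 = Z.

Fix the vertex order v_0 < v_1 < v_2 < v_3 < v_4 < v_5 and write every simplex with vertices in increasing order. Then dim K = 2 and the simplices of K are:

  0-simplices (6): [v_0], [v_1], [v_2], [v_3], [v_4], [v_5]
  1-simplices (12): [v_0,v_1], [v_0,v_2], [v_0,v_4], [v_0,v_5], [v_1,v_2], [v_1,v_3], [v_1,v_4], [v_2,v_3], [v_2,v_5], [v_3,v_4], [v_3,v_5], [v_4,v_5]
  2-simplices (8): [v_0,v_1,v_2], [v_0,v_1,v_4], [v_0,v_2,v_5], [v_0,v_4,v_5], [v_1,v_2,v_3], [v_1,v_3,v_4], [v_2,v_3,v_5], [v_3,v_4,v_5]

Hence C_0 ≅ Z^6, C_1 ≅ Z^12, C_2 ≅ Z^8.

Boundary ∂_1: C_1 → C_0 sends each edge [p,q] (with p < q) to q − p. For instance
  ∂[v_1,v_3] = [v_3] − [v_1].
As a 6×12 matrix over Z this has rank 5, with invariant factors (1,1,1,1,1).

∂_2: C_2 → C_1 maps a triangle to the signed sum of its edges. For instance
  ∂[v_0,v_2,v_5] = [v_2,v_5] − [v_0,v_5] + [v_0,v_2],
  ∂[v_0,v_1,v_2] = [v_1,v_2] − [v_0,v_2] + [v_0,v_1].
The resulting 12×8 matrix has rank 7, and its Smith normal form has invariant factors (1,1,1,1,1,1,1).

Computing H_k = (kernel of ∂_k) / (image of ∂_{k+1}):

  H_0: rank C_0 − rank ∂_1 = 6 − 5 = 1, and the invariant factors of ∂_1 are all 1, so H_0 = Z.
  H_1: rank ker ∂_1 − rank ∂_2 = (12 − 5) − 7 = 0, and the invariant factors of ∂_2 are all 1, so H_1 = 0.
  H_2: rank ker ∂_2 − rank ∂_3 = (8 − 7) − 0 = 1, and there is no ∂_3, so H_2 = Z.

As a check, the Euler characteristic is 6 − 12 + 8 = 2, which agrees with 1 − 0 + 1 = 2.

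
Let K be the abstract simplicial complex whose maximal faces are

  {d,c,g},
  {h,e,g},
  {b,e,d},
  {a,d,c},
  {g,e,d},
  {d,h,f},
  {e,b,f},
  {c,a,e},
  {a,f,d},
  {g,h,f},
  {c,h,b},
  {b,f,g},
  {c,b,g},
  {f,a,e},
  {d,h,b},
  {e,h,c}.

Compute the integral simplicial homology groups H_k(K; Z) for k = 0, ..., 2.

Order the vertices as a < b < c < d < e < f < g < h. Listing each simplex with vertices in this order, K has dimension 2 with simplices:

  0-simplices (8): a, b, c, d, e, f, g, h
  1-simplices (24): ac, ad, ae, af, bc, bd, be, bf, bg, bh, cd, ce, cg, ch, de, df, dg, dh, ef, eg, eh, fg, fh, gh
  2-simplices (16): acd, ace, adf, aef, bcg, bch, bde, bdh, bef, bfg, cdg, ceh, deg, dfh, egh, fgh

so the chain groups are C_0 ≅ Z^8, C_1 ≅ Z^24, C_2 ≅ Z^16.

Boundary ∂_1: C_1 → C_0 is given by ∂[p,q] = [q] − [p].
This gives a 8×24 integer matrix of rank 7; reducing to Smith normal form yields diagonal entries (1,1,1,1,1,1,1).

Boundary ∂_2: C_2 → C_1 acts by ∂[p,q,r] = [q,r] − [p,r] + [p,q]. For instance
  ∂bfg = fg − bg + bf,
  ∂cdg = dg − cg + cd.
The resulting 24×16 matrix has rank 15, and its Smith normal form has invariant factors (1,1,1,1,1,1,1,1,1,1,1,1,1,1,1).

From H_k ≅ ker(∂_k) / im(∂_{k+1}) we obtain:

  H_0: rank C_0 − rank ∂_1 = 8 − 7 = 1, and the invariant factors of ∂_1 are all 1, so H_0 = Z.
  H_1: rank ker ∂_1 − rank ∂_2 = (24 − 7) − 15 = 2, and the invariant factors of ∂_2 are all 1, so H_1 = Z^2.
  H_2: rank ker ∂_2 − rank ∂_3 = (16 − 15) − 0 = 1, and there is no ∂_3, so H_2 = Z.

(K is a triangulation of the torus T^2.)

H_0 = Z,  H_1 = Z^2,  H_2 = Z.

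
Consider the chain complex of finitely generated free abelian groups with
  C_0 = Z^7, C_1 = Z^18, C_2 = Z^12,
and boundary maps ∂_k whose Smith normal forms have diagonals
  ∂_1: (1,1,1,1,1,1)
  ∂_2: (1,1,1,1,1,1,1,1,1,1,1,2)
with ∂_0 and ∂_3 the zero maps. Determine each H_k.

H_0 ≅ Z,  H_1 ≅ Z/2,  H_2 = 0.

H_0: b_0 = 7 − 0 − 6 = 1; torsion from ∂_1 factors > 1: none. So H_0 ≅ Z.
H_1: b_1 = 18 − 6 − 12 = 0; torsion from ∂_2 factors > 1: [2]. So H_1 ≅ Z/2.
H_2: b_2 = 12 − 12 − 0 = 0; torsion from ∂_3 factors > 1: none. So H_2 ≅ 0.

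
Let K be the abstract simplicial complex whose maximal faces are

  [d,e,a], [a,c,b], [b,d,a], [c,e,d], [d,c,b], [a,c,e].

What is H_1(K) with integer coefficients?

Take the total order a < b < c < d < e on the vertex set. Then K (dimension 2) consists of the simplices:

  0-simplices (5): a, b, c, d, e
  1-simplices (9): ab, ac, ad, ae, bc, bd, cd, ce, de
  2-simplices (6): abc, abd, ace, ade, bcd, cde

so the chain groups are C_0 ≅ Z^5, C_1 ≅ Z^9, C_2 ≅ Z^6.

Boundary ∂_1: C_1 → C_0 sends each edge [p,q] (with p < q) to q − p. For instance
  ∂bd = d − b.
The resulting 5×9 matrix has rank 4, and its Smith normal form has invariant factors (1,1,1,1).

The boundary map ∂_2: C_2 → C_1 sends each 2-simplex [p,q,r] to [q,r] − [p,r] + [p,q]. For instance
  ∂ace = ce − ae + ac,
  ∂abc = bc − ac + ab.
This gives a 9×6 integer matrix of rank 5; reducing to Smith normal form yields diagonal entries (1,1,1,1,1).

Reading off H_k = ker ∂_k / im ∂_{k+1}:

  H_1: rank ker ∂_1 − rank ∂_2 = (9 − 4) − 5 = 0, and the invariant factors of ∂_2 are all 1, so H_1 ≅ 0.

H_1 ≅ 0.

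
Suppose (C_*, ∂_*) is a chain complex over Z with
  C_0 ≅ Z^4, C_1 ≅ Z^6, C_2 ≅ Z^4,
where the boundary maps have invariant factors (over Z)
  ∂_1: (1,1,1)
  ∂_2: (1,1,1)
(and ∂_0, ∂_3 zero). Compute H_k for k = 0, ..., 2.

H_0 = Z,  H_1 = 0,  H_2 = Z.

H_0: b_0 = 4 − 0 − 3 = 1; torsion from ∂_1 factors > 1: none. So H_0 = Z.
H_1: b_1 = 6 − 3 − 3 = 0; torsion from ∂_2 factors > 1: none. So H_1 = 0.
H_2: b_2 = 4 − 3 − 0 = 1; torsion from ∂_3 factors > 1: none. So H_2 = Z.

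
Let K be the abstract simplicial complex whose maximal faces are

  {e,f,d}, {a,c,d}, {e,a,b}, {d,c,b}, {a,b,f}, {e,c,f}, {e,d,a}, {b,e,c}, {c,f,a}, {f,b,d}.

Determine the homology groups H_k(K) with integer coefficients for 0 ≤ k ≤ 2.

H_0 ≅ Z,  H_1 ≅ Z/2Z,  H_2 = 0.

Order the vertices as a < b < c < d < e < f. Listing each simplex with vertices in this order, K has dimension 2 with simplices:

  0-simplices (6): a, b, c, d, e, f
  1-simplices (15): ab, ac, ad, ae, af, bc, bd, be, bf, cd, ce, cf, de, df, ef
  2-simplices (10): abe, abf, acd, acf, ade, bcd, bce, bdf, cef, def

giving chain groups C_0 ≅ Z^6, C_1 ≅ Z^15, C_2 ≅ Z^10.

Boundary ∂_1: C_1 → C_0 maps an edge to its endpoints' difference, ∂[p,q] = q − p. For instance
  ∂bd = d − b.
The 6×15 boundary matrix has rank 5 and Smith normal form diag(1,1,1,1,1).

∂_2: C_2 → C_1 maps a triangle to the signed sum of its edges. For instance
  ∂def = ef − df + de,
  ∂acf = cf − af + ac.
This gives a 15×10 integer matrix of rank 10; reducing to Smith normal form yields diagonal entries (1,1,1,1,1,1,1,1,1,2).

From H_k ≅ ker(∂_k) / im(∂_{k+1}) we obtain:

  H_0: rank C_0 − rank ∂_1 = 6 − 5 = 1, and the invariant factors of ∂_1 are all 1, so H_0 = Z.
  H_1: rank ker ∂_1 − rank ∂_2 = (15 − 5) − 10 = 0, and ∂_2 has invariant factor 2 > 1, so H_1 = Z/2Z.
  H_2: rank ker ∂_2 − rank ∂_3 = (10 − 10) − 0 = 0, and there is no ∂_3, so H_2 = 0.

As a check, the Euler characteristic is 6 − 15 + 10 = 1, which agrees with 1 − 0 + 0 = 1.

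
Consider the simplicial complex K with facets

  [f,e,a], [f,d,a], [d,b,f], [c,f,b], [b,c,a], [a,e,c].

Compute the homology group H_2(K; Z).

H_2 ≅ 0.

K has 6 vertices, 12 edges, 6 triangles.
rank ∂_2 = 6, rank ∂_3 = 0 ⇒ b_2 = 6 − 6 − 0 = 0. So H_2 ≅ 0.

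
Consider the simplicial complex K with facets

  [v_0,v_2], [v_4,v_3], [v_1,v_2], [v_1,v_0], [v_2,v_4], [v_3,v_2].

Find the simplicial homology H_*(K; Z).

H_0 = Z,  H_1 = Z^2.

Fix the vertex order v_0 < v_1 < v_2 < v_3 < v_4 and write every simplex with vertices in increasing order. Then dim K = 1 and the simplices of K are:

  0-simplices (5): [v_0], [v_1], [v_2], [v_3], [v_4]
  1-simplices (6): [v_0,v_1], [v_0,v_2], [v_1,v_2], [v_2,v_3], [v_2,v_4], [v_3,v_4]

so the chain groups are C_0 ≅ Z^5, C_1 ≅ Z^6.

Boundary ∂_1: C_1 → C_0 maps an edge to its endpoints' difference, ∂[p,q] = q − p.
The 5×6 boundary matrix has rank 4 and Smith normal form diag(1,1,1,1).

From H_k ≅ ker(∂_k) / im(∂_{k+1}) we obtain:

  H_0: rank C_0 − rank ∂_1 = 5 − 4 = 1, and the invariant factors of ∂_1 are all 1, so H_0 ≅ Z.
  H_1: rank ker ∂_1 − rank ∂_2 = (6 − 4) − 0 = 2, and there is no ∂_2, so H_1 ≅ Z^2.

As a check, the Euler characteristic is 5 − 6 = -1, which agrees with 1 − 2 = -1.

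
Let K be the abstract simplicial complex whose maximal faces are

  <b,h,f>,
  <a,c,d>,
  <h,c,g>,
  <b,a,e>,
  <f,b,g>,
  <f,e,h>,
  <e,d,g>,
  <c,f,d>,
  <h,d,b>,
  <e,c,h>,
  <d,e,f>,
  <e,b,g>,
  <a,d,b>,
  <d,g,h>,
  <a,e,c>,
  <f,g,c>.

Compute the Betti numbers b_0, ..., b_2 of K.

b_0 = 1, b_1 = 2, b_2 = 1.

Take the total order a < b < c < d < e < f < g < h on the vertex set. Then K (dimension 2) consists of the simplices:

  0-simplices (8): a, b, c, d, e, f, g, h
  1-simplices (24): ab, ac, ad, ae, bd, be, bf, bg, bh, cd, ce, cf, cg, ch, de, df, dg, dh, ef, eg, eh, fg, fh, gh
  2-simplices (16): abd, abe, acd, ace, bdh, beg, bfg, bfh, cdf, ceh, cfg, cgh, def, deg, dgh, efh

Hence C_0 ≅ Z^8, C_1 ≅ Z^24, C_2 ≅ Z^16.

∂_1: C_1 → C_0 maps an edge to its endpoints' difference, ∂[p,q] = q − p. For instance
  ∂fh = h − f.
The 8×24 boundary matrix has rank 7 and Smith normal form diag(1,1,1,1,1,1,1).

The boundary map ∂_2: C_2 → C_1 sends each 2-simplex [p,q,r] to [q,r] − [p,r] + [p,q]. For instance
  ∂bfg = fg − bg + bf,
  ∂abe = be − ae + ab.
This gives a 24×16 integer matrix of rank 15; reducing to Smith normal form yields diagonal entries (1,1,1,1,1,1,1,1,1,1,1,1,1,1,1).

From H_k ≅ ker(∂_k) / im(∂_{k+1}) we obtain:

  H_0: rank C_0 − rank ∂_1 = 8 − 7 = 1, and the invariant factors of ∂_1 are all 1, so H_0 = Z.
  H_1: rank ker ∂_1 − rank ∂_2 = (24 − 7) − 15 = 2, and the invariant factors of ∂_2 are all 1, so H_1 = Z^2.
  H_2: rank ker ∂_2 − rank ∂_3 = (16 − 15) − 0 = 1, and there is no ∂_3, so H_2 = Z.

Hence the Betti numbers are b_0 = 1, b_1 = 2, b_2 = 1.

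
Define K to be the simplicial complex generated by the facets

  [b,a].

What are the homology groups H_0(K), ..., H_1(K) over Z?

H_0 = Z,  H_1 = 0.

We work with the vertex ordering a < b. The simplices of K, each written with vertices in increasing order, are:

  0-simplices (2): a, b
  1-simplices (1): ab

so the chain groups are C_0 ≅ Z^2, C_1 ≅ Z^1.

∂_1: C_1 → C_0 sends each edge [p,q] (with p < q) to q − p.
The resulting 2×1 matrix has rank 1, and its Smith normal form has invariant factors (1).

Computing H_k = (kernel of ∂_k) / (image of ∂_{k+1}):

  H_0: rank C_0 − rank ∂_1 = 2 − 1 = 1, and the invariant factors of ∂_1 are all 1, so H_0 = Z.
  H_1: rank ker ∂_1 − rank ∂_2 = (1 − 1) − 0 = 0, and there is no ∂_2, so H_1 = 0.

As a check, the Euler characteristic is 2 − 1 = 1, which agrees with 1 − 0 = 1.
(K is a triangulation of the 1-simplex.)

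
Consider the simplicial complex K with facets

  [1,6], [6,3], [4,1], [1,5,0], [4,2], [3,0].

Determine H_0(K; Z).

H_0 ≅ Z.

We work with the vertex ordering 0 < 1 < 2 < 3 < 4 < 5 < 6. The simplices of K, each written with vertices in increasing order, are:

  0-simplices (7): [0], [1], [2], [3], [4], [5], [6]
  1-simplices (8): [0,1], [0,3], [0,5], [1,4], [1,5], [1,6], [2,4], [3,6]
  2-simplices (1): [0,1,5]

so the chain groups are C_0 ≅ Z^7, C_1 ≅ Z^8, C_2 ≅ Z^1.

Boundary ∂_1: C_1 → C_0 is given by ∂[p,q] = [q] − [p].
This gives a 7×8 integer matrix of rank 6; reducing to Smith normal form yields diagonal entries (1,1,1,1,1,1).

Boundary ∂_2: C_2 → C_1 acts by ∂[p,q,r] = [q,r] − [p,r] + [p,q]. For instance
  ∂[0,1,5] = [1,5] − [0,5] + [0,1].
The 8×1 boundary matrix has rank 1 and Smith normal form diag(1).

From H_k ≅ ker(∂_k) / im(∂_{k+1}) we obtain:

  H_0: rank C_0 − rank ∂_1 = 7 − 6 = 1, and the invariant factors of ∂_1 are all 1, so H_0 = Z.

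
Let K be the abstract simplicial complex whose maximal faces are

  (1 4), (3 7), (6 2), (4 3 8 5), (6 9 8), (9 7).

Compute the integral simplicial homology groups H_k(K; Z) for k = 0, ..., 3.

H_0 = Z,  H_1 = Z,  H_2 = 0,  H_3 = 0.

We work with the vertex ordering 1 < 2 < 3 < 4 < 5 < 6 < 7 < 8 < 9. The simplices of K, each written with vertices in increasing order, are:

  0-simplices (9): [1], [2], [3], [4], [5], [6], [7], [8], [9]
  1-simplices (13): [1,4], [2,6], [3,4], [3,5], [3,7], [3,8], [4,5], [4,8], [5,8], [6,8], [6,9], [7,9], [8,9]
  2-simplices (5): [3,4,5], [3,4,8], [3,5,8], [4,5,8], [6,8,9]
  3-simplices (1): [3,4,5,8]

Hence C_0 ≅ Z^9, C_1 ≅ Z^13, C_2 ≅ Z^5, C_3 ≅ Z^1.

Boundary ∂_1: C_1 → C_0 is given by ∂[p,q] = [q] − [p].
This gives a 9×13 integer matrix of rank 8; reducing to Smith normal form yields diagonal entries (1,1,1,1,1,1,1,1).

Boundary ∂_2: C_2 → C_1 maps a triangle to the signed sum of its edges. For instance
  ∂[4,5,8] = [5,8] − [4,8] + [4,5],
  ∂[3,4,5] = [4,5] − [3,5] + [3,4].
As a 13×5 matrix over Z this has rank 4, with invariant factors (1,1,1,1).

Boundary ∂_3: C_3 → C_2 sends each 3-simplex σ to the alternating sum Σ_i (−1)^i (σ with its i-th vertex removed). For instance
  ∂[3,4,5,8] = [4,5,8] − [3,5,8] + [3,4,8] − [3,4,5].
The 5×1 boundary matrix has rank 1 and Smith normal form diag(1).

From H_k ≅ ker(∂_k) / im(∂_{k+1}) we obtain:

  H_0: rank C_0 − rank ∂_1 = 9 − 8 = 1, and the invariant factors of ∂_1 are all 1, so H_0 ≅ Z.
  H_1: rank ker ∂_1 − rank ∂_2 = (13 − 8) − 4 = 1, and the invariant factors of ∂_2 are all 1, so H_1 ≅ Z.
  H_2: rank ker ∂_2 − rank ∂_3 = (5 − 4) − 1 = 0, and the invariant factors of ∂_3 are all 1, so H_2 ≅ 0.
  H_3: rank ker ∂_3 − rank ∂_4 = (1 − 1) − 0 = 0, and there is no ∂_4, so H_3 ≅ 0.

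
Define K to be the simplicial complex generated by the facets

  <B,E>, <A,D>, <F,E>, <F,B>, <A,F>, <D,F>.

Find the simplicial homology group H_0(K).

Fix the vertex order A < B < D < E < F and write every simplex with vertices in increasing order. Then dim K = 1 and the simplices of K are:

  0-simplices (5): A, B, D, E, F
  1-simplices (6): AD, AF, BE, BF, DF, EF

Hence C_0 ≅ Z^5, C_1 ≅ Z^6.

The boundary map ∂_1: C_1 → C_0 sends each edge [p,q] (with p < q) to q − p. For instance
  ∂BF = F − B.
As a 5×6 matrix over Z this has rank 4, with invariant factors (1,1,1,1).

Reading off H_k = ker ∂_k / im ∂_{k+1}:

  H_0: rank C_0 − rank ∂_1 = 5 − 4 = 1, and the invariant factors of ∂_1 are all 1, so H_0 ≅ Z.

(K is a triangulation of a wedge of 2 circles.)

H_0 = Z.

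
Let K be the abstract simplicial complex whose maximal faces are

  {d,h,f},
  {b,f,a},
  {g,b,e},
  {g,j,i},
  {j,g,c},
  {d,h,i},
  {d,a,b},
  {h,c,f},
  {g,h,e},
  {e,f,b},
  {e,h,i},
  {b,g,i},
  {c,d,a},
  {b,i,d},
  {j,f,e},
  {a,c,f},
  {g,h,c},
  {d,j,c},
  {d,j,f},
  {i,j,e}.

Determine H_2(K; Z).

H_2 = 0.

Fix the vertex order a < b < c < d < e < f < g < h < i < j and write every simplex with vertices in increasing order. Then dim K = 2 and the simplices of K are:

  0-simplices (10): a, b, c, d, e, f, g, h, i, j
  1-simplices (30): ab, ac, ad, af, bd, be, bf, bg, bi, cd, cf, cg, ch, cj, df, dh, di, dj, ef, eg, eh, ei, ej, fh, fj, gh, gi, gj, hi, ij
  2-simplices (20): abd, abf, acd, acf, bdi, bef, beg, bgi, cdj, cfh, cgh, cgj, dfh, dfj, dhi, efj, egh, ehi, eij, gij

giving chain groups C_0 ≅ Z^10, C_1 ≅ Z^30, C_2 ≅ Z^20.

Boundary ∂_1: C_1 → C_0 is given by ∂[p,q] = [q] − [p]. For instance
  ∂ei = i − e.
As a 10×30 matrix over Z this has rank 9, with invariant factors (1,1,1,1,1,1,1,1,1).

Boundary ∂_2: C_2 → C_1 maps a triangle to the signed sum of its edges. For instance
  ∂dfh = fh − dh + df,
  ∂bgi = gi − bi + bg.
As a 30×20 matrix over Z this has rank 20, with invariant factors (1,1,1,1,1,1,1,1,1,1,1,1,1,1,1,1,1,1,1,2).

Computing H_k = (kernel of ∂_k) / (image of ∂_{k+1}):

  H_2: rank ker ∂_2 − rank ∂_3 = (20 − 20) − 0 = 0, and there is no ∂_3, so H_2 ≅ 0.

(K is a triangulation of the Klein bottle.)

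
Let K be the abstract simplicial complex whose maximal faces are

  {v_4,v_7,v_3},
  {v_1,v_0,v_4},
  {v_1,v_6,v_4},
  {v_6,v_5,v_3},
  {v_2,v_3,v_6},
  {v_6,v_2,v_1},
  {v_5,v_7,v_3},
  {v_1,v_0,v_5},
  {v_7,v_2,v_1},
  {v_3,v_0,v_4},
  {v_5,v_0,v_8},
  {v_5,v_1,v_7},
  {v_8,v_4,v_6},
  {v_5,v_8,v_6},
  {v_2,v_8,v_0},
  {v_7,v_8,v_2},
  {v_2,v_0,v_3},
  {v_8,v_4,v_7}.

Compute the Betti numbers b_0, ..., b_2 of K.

b_0 = 1, b_1 = 2, b_2 = 1.

Order the vertices as v_0 < v_1 < v_2 < v_3 < v_4 < v_5 < v_6 < v_7 < v_8. Listing each simplex with vertices in this order, K has dimension 2 with simplices:

  0-simplices (9): [v_0], [v_1], [v_2], [v_3], [v_4], [v_5], [v_6], [v_7], [v_8]
  1-simplices (27): (27 of them)
  2-simplices (18): (18 of them)

so the chain groups are C_0 ≅ Z^9, C_1 ≅ Z^27, C_2 ≅ Z^18.

∂_1: C_1 → C_0 is given by ∂[p,q] = [q] − [p]. For instance
  ∂[v_0,v_8] = [v_8] − [v_0].
The 9×27 boundary matrix has rank 8 and Smith normal form diag(1,1,1,1,1,1,1,1).

Boundary ∂_2: C_2 → C_1 sends each 2-simplex [p,q,r] to [q,r] − [p,r] + [p,q]. For instance
  ∂[v_3,v_5,v_6] = [v_5,v_6] − [v_3,v_6] + [v_3,v_5],
  ∂[v_0,v_2,v_8] = [v_2,v_8] − [v_0,v_8] + [v_0,v_2].
The 27×18 boundary matrix has rank 17 and Smith normal form diag(1,1,1,1,1,1,1,1,1,1,1,1,1,1,1,1,1).

Computing H_k = (kernel of ∂_k) / (image of ∂_{k+1}):

  H_0: rank C_0 − rank ∂_1 = 9 − 8 = 1, and the invariant factors of ∂_1 are all 1, so H_0 ≅ Z.
  H_1: rank ker ∂_1 − rank ∂_2 = (27 − 8) − 17 = 2, and the invariant factors of ∂_2 are all 1, so H_1 ≅ Z^2.
  H_2: rank ker ∂_2 − rank ∂_3 = (18 − 17) − 0 = 1, and there is no ∂_3, so H_2 ≅ Z.

As a check, the Euler characteristic is 9 − 27 + 18 = 0, which agrees with 1 − 2 + 1 = 0.

Hence the Betti numbers are b_0 = 1, b_1 = 2, b_2 = 1.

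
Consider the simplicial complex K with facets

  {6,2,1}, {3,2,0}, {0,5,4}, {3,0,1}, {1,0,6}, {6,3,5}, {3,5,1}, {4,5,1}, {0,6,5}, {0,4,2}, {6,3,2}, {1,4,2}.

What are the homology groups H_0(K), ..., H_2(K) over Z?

K has 7 vertices, 18 edges, 12 triangles.
rank ∂_0 = 0, rank ∂_1 = 6 ⇒ b_0 = 7 − 0 − 6 = 1; all invariant factors of ∂_1 are 1 so no torsion. So H_0 ≅ Z.
rank ∂_1 = 6, rank ∂_2 = 12 ⇒ b_1 = 18 − 6 − 12 = 0; ∂_2 has invariant factor(s) [2] giving torsion. So H_1 ≅ Z_2.
rank ∂_2 = 12, rank ∂_3 = 0 ⇒ b_2 = 12 − 12 − 0 = 0. So H_2 ≅ 0.

H_0 ≅ Z,  H_1 ≅ Z_2,  H_2 = 0.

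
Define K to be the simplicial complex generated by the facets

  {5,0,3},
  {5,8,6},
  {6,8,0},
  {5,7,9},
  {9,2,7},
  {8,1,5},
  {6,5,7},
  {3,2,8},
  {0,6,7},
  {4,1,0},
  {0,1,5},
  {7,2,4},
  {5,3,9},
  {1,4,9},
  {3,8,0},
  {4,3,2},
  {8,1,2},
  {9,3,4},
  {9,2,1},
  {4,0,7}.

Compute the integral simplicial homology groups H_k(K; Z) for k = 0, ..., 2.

Order the vertices as 0 < 1 < 2 < 3 < 4 < 5 < 6 < 7 < 8 < 9. Listing each simplex with vertices in this order, K has dimension 2 with simplices:

  0-simplices (10): [0], [1], [2], [3], [4], [5], [6], [7], [8], [9]
  1-simplices (30): (30 of them)
  2-simplices (20): (20 of them)

so the chain groups are C_0 ≅ Z^10, C_1 ≅ Z^30, C_2 ≅ Z^20.

Boundary ∂_1: C_1 → C_0 maps an edge to its endpoints' difference, ∂[p,q] = q − p. For instance
  ∂[6,7] = [7] − [6].
As a 10×30 matrix over Z this has rank 9, with invariant factors (1,1,1,1,1,1,1,1,1).

∂_2: C_2 → C_1 acts by ∂[p,q,r] = [q,r] − [p,r] + [p,q]. For instance
  ∂[2,3,8] = [3,8] − [2,8] + [2,3],
  ∂[1,5,8] = [5,8] − [1,8] + [1,5].
As a 30×20 matrix over Z this has rank 20, with invariant factors (1,1,1,1,1,1,1,1,1,1,1,1,1,1,1,1,1,1,1,2).

From H_k ≅ ker(∂_k) / im(∂_{k+1}) we obtain:

  H_0: rank C_0 − rank ∂_1 = 10 − 9 = 1, and the invariant factors of ∂_1 are all 1, so H_0 ≅ Z.
  H_1: rank ker ∂_1 − rank ∂_2 = (30 − 9) − 20 = 1, and ∂_2 has invariant factor 2 > 1, so H_1 ≅ Z ⊕ Z_2.
  H_2: rank ker ∂_2 − rank ∂_3 = (20 − 20) − 0 = 0, and there is no ∂_3, so H_2 ≅ 0.

As a check, the Euler characteristic is 10 − 30 + 20 = 0, which agrees with 1 − 1 + 0 = 0.
(K is a triangulation of the Klein bottle.)

H_0 ≅ Z,  H_1 ≅ Z ⊕ Z_2,  H_2 = 0.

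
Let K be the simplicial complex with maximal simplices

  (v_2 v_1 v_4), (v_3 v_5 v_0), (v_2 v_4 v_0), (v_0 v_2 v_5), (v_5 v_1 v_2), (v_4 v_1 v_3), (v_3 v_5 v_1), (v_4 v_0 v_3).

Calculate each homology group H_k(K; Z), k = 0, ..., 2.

Fix the vertex order v_0 < v_1 < v_2 < v_3 < v_4 < v_5 and write every simplex with vertices in increasing order. Then dim K = 2 and the simplices of K are:

  0-simplices (6): [v_0], [v_1], [v_2], [v_3], [v_4], [v_5]
  1-simplices (12): [v_0,v_2], [v_0,v_3], [v_0,v_4], [v_0,v_5], [v_1,v_2], [v_1,v_3], [v_1,v_4], [v_1,v_5], [v_2,v_4], [v_2,v_5], [v_3,v_4], [v_3,v_5]
  2-simplices (8): [v_0,v_2,v_4], [v_0,v_2,v_5], [v_0,v_3,v_4], [v_0,v_3,v_5], [v_1,v_2,v_4], [v_1,v_2,v_5], [v_1,v_3,v_4], [v_1,v_3,v_5]

so the chain groups are C_0 ≅ Z^6, C_1 ≅ Z^12, C_2 ≅ Z^8.

∂_1: C_1 → C_0 maps an edge to its endpoints' difference, ∂[p,q] = q − p. For instance
  ∂[v_3,v_5] = [v_5] − [v_3].
As a 6×12 matrix over Z this has rank 5, with invariant factors (1,1,1,1,1).

Boundary ∂_2: C_2 → C_1 sends each 2-simplex [p,q,r] to [q,r] − [p,r] + [p,q]. For instance
  ∂[v_0,v_3,v_4] = [v_3,v_4] − [v_0,v_4] + [v_0,v_3],
  ∂[v_1,v_2,v_4] = [v_2,v_4] − [v_1,v_4] + [v_1,v_2].
As a 12×8 matrix over Z this has rank 7, with invariant factors (1,1,1,1,1,1,1).

Reading off H_k = ker ∂_k / im ∂_{k+1}:

  H_0: rank C_0 − rank ∂_1 = 6 − 5 = 1, and the invariant factors of ∂_1 are all 1, so H_0 ≅ Z.
  H_1: rank ker ∂_1 − rank ∂_2 = (12 − 5) − 7 = 0, and the invariant factors of ∂_2 are all 1, so H_1 ≅ 0.
  H_2: rank ker ∂_2 − rank ∂_3 = (8 − 7) − 0 = 1, and there is no ∂_3, so H_2 ≅ Z.

H_0 = Z,  H_1 = 0,  H_2 = Z.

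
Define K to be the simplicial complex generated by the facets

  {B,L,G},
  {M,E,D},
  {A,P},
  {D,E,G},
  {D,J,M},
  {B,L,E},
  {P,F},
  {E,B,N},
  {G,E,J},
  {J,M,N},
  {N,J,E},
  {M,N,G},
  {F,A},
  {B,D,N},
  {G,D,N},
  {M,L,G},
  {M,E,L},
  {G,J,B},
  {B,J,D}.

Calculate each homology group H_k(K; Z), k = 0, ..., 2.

H_0 ≅ Z^2,  H_1 ≅ Z^3,  H_2 ≅ Z.

Take the total order A < B < D < E < F < G < J < L < M < N < P on the vertex set. Then K (dimension 2) consists of the simplices:

  0-simplices (11): A, B, D, E, F, G, J, L, M, N, P
  1-simplices (27): AF, AP, BD, BE, BG, BJ, BL, BN, DE, DG, DJ, DM, DN, EG, EJ, EL, EM, EN, FP, GJ, GL, GM, GN, JM, JN, LM, MN
  2-simplices (16): BDJ, BDN, BEL, BEN, BGJ, BGL, DEG, DEM, DGN, DJM, EGJ, EJN, ELM, GLM, GMN, JMN

giving chain groups C_0 ≅ Z^11, C_1 ≅ Z^27, C_2 ≅ Z^16.

Boundary ∂_1: C_1 → C_0 is given by ∂[p,q] = [q] − [p].
As a 11×27 matrix over Z this has rank 9, with invariant factors (1,1,1,1,1,1,1,1,1).

The boundary map ∂_2: C_2 → C_1 maps a triangle to the signed sum of its edges. For instance
  ∂BGL = GL − BL + BG,
  ∂BDN = DN − BN + BD.
The 27×16 boundary matrix has rank 15 and Smith normal form diag(1,1,1,1,1,1,1,1,1,1,1,1,1,1,1).

Computing H_k = (kernel of ∂_k) / (image of ∂_{k+1}):

  H_0: rank C_0 − rank ∂_1 = 11 − 9 = 2, and the invariant factors of ∂_1 are all 1, so H_0 ≅ Z^2.
  H_1: rank ker ∂_1 − rank ∂_2 = (27 − 9) − 15 = 3, and the invariant factors of ∂_2 are all 1, so H_1 ≅ Z^3.
  H_2: rank ker ∂_2 − rank ∂_3 = (16 − 15) − 0 = 1, and there is no ∂_3, so H_2 ≅ Z.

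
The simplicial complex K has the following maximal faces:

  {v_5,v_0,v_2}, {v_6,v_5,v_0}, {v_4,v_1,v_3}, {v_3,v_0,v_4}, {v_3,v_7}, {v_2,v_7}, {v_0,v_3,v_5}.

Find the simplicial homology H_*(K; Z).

H_0 = Z,  H_1 = Z,  H_2 = 0.

K has 8 vertices, 13 edges, 5 triangles.
rank ∂_0 = 0, rank ∂_1 = 7 ⇒ b_0 = 8 − 0 − 7 = 1; all invariant factors of ∂_1 are 1 so no torsion. So H_0 ≅ Z.
rank ∂_1 = 7, rank ∂_2 = 5 ⇒ b_1 = 13 − 7 − 5 = 1; all invariant factors of ∂_2 are 1 so no torsion. So H_1 ≅ Z.
rank ∂_2 = 5, rank ∂_3 = 0 ⇒ b_2 = 5 − 5 − 0 = 0. So H_2 ≅ 0.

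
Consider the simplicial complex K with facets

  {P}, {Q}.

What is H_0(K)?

H_0 ≅ Z^2.

We work with the vertex ordering P < Q. The simplices of K, each written with vertices in increasing order, are:

  0-simplices (2): P, Q

Hence C_0 ≅ Z^2.

From H_k ≅ ker(∂_k) / im(∂_{k+1}) we obtain:

  H_0: rank C_0 − rank ∂_1 = 2 − 0 = 2, and there is no ∂_1, so H_0 ≅ Z^2.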